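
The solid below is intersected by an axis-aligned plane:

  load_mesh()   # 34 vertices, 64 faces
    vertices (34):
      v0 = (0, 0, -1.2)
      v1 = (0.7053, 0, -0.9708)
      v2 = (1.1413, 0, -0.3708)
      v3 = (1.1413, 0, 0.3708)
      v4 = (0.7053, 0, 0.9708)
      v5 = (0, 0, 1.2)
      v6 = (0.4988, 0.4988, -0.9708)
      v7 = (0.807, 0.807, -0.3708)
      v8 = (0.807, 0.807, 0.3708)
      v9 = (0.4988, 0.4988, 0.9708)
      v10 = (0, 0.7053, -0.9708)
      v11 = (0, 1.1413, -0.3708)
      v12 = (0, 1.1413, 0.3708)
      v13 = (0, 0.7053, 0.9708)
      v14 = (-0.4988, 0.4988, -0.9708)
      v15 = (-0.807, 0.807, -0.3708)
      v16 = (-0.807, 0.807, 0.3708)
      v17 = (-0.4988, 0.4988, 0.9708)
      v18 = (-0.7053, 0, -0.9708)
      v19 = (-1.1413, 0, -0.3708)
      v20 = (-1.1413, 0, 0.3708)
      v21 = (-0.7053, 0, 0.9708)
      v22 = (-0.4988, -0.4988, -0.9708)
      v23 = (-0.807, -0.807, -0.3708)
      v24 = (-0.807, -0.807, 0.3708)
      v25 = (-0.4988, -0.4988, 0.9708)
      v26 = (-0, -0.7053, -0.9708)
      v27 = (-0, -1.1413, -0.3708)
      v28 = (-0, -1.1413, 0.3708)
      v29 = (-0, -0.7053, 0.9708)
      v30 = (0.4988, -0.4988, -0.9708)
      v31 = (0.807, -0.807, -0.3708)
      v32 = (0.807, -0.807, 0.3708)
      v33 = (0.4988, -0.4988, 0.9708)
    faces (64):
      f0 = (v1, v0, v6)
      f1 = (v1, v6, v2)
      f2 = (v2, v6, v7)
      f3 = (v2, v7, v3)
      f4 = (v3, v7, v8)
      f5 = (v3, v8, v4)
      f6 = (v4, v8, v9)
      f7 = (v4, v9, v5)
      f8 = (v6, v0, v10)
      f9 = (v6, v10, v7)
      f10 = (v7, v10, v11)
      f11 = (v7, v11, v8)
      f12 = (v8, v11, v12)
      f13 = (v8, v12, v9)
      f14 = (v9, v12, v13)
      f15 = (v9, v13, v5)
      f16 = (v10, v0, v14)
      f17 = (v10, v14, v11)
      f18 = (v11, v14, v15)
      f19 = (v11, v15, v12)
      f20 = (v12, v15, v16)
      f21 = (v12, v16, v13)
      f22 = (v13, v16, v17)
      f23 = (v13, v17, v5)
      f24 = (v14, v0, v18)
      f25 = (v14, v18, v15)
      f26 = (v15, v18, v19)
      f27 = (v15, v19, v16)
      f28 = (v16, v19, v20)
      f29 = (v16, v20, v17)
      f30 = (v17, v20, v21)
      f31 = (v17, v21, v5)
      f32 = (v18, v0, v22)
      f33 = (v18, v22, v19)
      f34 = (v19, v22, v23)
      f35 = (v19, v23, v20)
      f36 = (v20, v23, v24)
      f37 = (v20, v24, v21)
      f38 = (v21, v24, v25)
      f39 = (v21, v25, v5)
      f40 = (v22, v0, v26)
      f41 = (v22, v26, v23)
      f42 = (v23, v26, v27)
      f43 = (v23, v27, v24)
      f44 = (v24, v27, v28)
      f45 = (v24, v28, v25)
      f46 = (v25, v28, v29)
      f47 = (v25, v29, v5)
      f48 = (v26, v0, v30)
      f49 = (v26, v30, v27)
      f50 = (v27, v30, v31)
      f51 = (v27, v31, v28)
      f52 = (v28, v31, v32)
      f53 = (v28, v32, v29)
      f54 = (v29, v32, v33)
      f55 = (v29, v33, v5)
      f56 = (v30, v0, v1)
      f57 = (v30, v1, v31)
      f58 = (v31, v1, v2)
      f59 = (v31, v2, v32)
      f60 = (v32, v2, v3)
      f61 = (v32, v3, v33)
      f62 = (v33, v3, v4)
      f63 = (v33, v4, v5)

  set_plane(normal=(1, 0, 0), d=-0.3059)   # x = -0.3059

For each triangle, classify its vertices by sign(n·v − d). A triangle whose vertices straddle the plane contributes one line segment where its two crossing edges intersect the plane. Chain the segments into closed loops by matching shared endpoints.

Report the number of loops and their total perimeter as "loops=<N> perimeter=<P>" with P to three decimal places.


Straddling triangles (20 of 64):
  (v10,v0,v14) [++-] → (-0.3059, 0.3059, -1.05944)–(-0.3059, 0.578659, -0.9708)  len=0.2868
  (v10,v14,v11) [+-+] → (-0.3059, 0.578659, -0.9708)–(-0.3059, 0.747273, -0.738763)  len=0.2868
  (v11,v14,v15) [+--] → (-0.3059, 0.747273, -0.738763)–(-0.3059, 1.01458, -0.3708)  len=0.4548
  (v11,v15,v12) [+-+] → (-0.3059, 1.01458, -0.3708)–(-0.3059, 1.01458, 0.0896904)  len=0.4605
  (v12,v15,v16) [+--] → (-0.3059, 1.01458, 0.0896904)–(-0.3059, 1.01458, 0.3708)  len=0.2811
  (v12,v16,v13) [+-+] → (-0.3059, 1.01458, 0.3708)–(-0.3059, 0.74385, 0.743365)  len=0.4605
  (v13,v16,v17) [+--] → (-0.3059, 0.74385, 0.743365)–(-0.3059, 0.578659, 0.9708)  len=0.2811
  (v13,v17,v5) [+-+] → (-0.3059, 0.578659, 0.9708)–(-0.3059, 0.3059, 1.05944)  len=0.2868
  (v14,v0,v18) [-+-] → (-0.3059, 0.3059, -1.05944)–(-0.3059, 0, -1.10059)  len=0.3087
  (v17,v21,v5) [--+] → (-0.3059, 0, 1.10059)–(-0.3059, 0.3059, 1.05944)  len=0.3087
  (v18,v0,v22) [-+-] → (-0.3059, 0, -1.10059)–(-0.3059, -0.3059, -1.05944)  len=0.3087
  (v21,v25,v5) [--+] → (-0.3059, -0.3059, 1.05944)–(-0.3059, 0, 1.10059)  len=0.3087
  (v22,v0,v26) [-++] → (-0.3059, -0.3059, -1.05944)–(-0.3059, -0.578659, -0.9708)  len=0.2868
  (v22,v26,v23) [-+-] → (-0.3059, -0.578659, -0.9708)–(-0.3059, -0.74385, -0.743365)  len=0.2811
  (v23,v26,v27) [-++] → (-0.3059, -0.74385, -0.743365)–(-0.3059, -1.01458, -0.3708)  len=0.4605
  (v23,v27,v24) [-+-] → (-0.3059, -1.01458, -0.3708)–(-0.3059, -1.01458, -0.0896904)  len=0.2811
  (v24,v27,v28) [-++] → (-0.3059, -1.01458, -0.0896904)–(-0.3059, -1.01458, 0.3708)  len=0.4605
  (v24,v28,v25) [-+-] → (-0.3059, -1.01458, 0.3708)–(-0.3059, -0.747273, 0.738763)  len=0.4548
  (v25,v28,v29) [-++] → (-0.3059, -0.747273, 0.738763)–(-0.3059, -0.578659, 0.9708)  len=0.2868
  (v25,v29,v5) [-++] → (-0.3059, -0.578659, 0.9708)–(-0.3059, -0.3059, 1.05944)  len=0.2868

Chained into 1 loop(s):
  loop 1: 20 segments, perimeter = 6.8316
Total perimeter = 6.832

loops=1 perimeter=6.832


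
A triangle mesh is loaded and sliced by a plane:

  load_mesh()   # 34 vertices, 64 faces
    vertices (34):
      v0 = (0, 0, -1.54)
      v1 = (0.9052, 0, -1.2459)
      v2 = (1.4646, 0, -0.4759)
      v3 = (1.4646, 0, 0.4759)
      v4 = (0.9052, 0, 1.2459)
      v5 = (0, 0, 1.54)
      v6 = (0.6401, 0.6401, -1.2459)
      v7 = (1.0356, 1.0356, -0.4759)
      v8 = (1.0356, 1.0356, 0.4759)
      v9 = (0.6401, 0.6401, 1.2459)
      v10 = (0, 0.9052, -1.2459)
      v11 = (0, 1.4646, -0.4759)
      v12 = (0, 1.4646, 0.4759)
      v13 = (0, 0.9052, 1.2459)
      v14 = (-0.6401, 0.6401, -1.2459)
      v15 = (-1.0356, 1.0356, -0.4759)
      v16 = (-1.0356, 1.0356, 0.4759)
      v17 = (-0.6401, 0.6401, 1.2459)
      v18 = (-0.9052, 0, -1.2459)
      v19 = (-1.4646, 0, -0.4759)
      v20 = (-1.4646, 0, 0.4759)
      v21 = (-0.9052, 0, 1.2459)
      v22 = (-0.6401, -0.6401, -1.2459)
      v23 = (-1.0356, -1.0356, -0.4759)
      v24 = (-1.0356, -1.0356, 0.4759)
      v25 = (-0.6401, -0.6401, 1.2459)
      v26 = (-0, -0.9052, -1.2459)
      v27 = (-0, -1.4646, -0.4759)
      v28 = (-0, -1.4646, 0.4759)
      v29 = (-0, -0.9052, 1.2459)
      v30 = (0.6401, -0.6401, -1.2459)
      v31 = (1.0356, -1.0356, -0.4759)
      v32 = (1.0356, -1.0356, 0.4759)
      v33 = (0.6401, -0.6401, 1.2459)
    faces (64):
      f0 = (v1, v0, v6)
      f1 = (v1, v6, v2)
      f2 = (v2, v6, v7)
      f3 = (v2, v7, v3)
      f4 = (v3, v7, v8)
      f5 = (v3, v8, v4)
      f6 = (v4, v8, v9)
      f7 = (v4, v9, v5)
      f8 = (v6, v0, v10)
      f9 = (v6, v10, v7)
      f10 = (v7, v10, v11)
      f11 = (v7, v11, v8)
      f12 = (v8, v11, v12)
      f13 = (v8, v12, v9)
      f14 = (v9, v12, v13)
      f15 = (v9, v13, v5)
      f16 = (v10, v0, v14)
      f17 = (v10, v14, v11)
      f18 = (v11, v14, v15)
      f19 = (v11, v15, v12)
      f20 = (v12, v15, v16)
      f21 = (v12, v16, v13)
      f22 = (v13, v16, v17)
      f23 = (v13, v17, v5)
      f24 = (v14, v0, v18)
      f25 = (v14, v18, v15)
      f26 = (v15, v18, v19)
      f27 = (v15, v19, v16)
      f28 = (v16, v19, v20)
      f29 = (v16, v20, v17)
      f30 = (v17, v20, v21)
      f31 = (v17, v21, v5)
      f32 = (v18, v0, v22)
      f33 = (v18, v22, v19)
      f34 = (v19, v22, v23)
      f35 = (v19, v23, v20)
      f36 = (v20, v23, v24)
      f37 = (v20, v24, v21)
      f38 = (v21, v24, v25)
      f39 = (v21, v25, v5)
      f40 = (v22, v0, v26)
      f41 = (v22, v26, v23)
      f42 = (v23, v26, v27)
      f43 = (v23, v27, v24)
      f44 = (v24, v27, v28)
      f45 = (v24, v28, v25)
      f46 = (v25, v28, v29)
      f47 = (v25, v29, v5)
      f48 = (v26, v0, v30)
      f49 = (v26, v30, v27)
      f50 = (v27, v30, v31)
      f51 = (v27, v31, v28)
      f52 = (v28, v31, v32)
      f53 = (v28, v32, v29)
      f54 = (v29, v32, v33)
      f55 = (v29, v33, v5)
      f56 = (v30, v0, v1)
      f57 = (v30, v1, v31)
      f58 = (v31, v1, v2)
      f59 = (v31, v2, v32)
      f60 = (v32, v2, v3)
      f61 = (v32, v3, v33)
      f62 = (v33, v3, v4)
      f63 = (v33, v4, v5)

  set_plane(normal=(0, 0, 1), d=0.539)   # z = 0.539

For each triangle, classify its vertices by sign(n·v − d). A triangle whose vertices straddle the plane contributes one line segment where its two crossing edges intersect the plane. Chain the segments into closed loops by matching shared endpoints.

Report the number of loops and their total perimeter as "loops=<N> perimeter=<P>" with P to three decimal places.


loops=1 perimeter=8.687

Straddling triangles (16 of 64):
  (v3,v8,v4) [--+] → (1.02491, 0.950735, 0.539)–(1.41876, 0, 0.539)  len=1.0291
  (v4,v8,v9) [+-+] → (1.02491, 0.950735, 0.539)–(1.00319, 1.00319, 0.539)  len=0.0568
  (v8,v12,v9) [--+] → (0.0524549, 1.39703, 0.539)–(1.00319, 1.00319, 0.539)  len=1.0291
  (v9,v12,v13) [+-+] → (0.0524549, 1.39703, 0.539)–(0, 1.41876, 0.539)  len=0.0568
  (v12,v16,v13) [--+] → (-0.950735, 1.02491, 0.539)–(0, 1.41876, 0.539)  len=1.0291
  (v13,v16,v17) [+-+] → (-0.950735, 1.02491, 0.539)–(-1.00319, 1.00319, 0.539)  len=0.0568
  (v16,v20,v17) [--+] → (-1.39703, 0.0524549, 0.539)–(-1.00319, 1.00319, 0.539)  len=1.0291
  (v17,v20,v21) [+-+] → (-1.39703, 0.0524549, 0.539)–(-1.41876, 0, 0.539)  len=0.0568
  (v20,v24,v21) [--+] → (-1.02491, -0.950735, 0.539)–(-1.41876, 0, 0.539)  len=1.0291
  (v21,v24,v25) [+-+] → (-1.02491, -0.950735, 0.539)–(-1.00319, -1.00319, 0.539)  len=0.0568
  (v24,v28,v25) [--+] → (-0.0524549, -1.39703, 0.539)–(-1.00319, -1.00319, 0.539)  len=1.0291
  (v25,v28,v29) [+-+] → (-0.0524549, -1.39703, 0.539)–(0, -1.41876, 0.539)  len=0.0568
  (v28,v32,v29) [--+] → (0.950735, -1.02491, 0.539)–(0, -1.41876, 0.539)  len=1.0291
  (v29,v32,v33) [+-+] → (0.950735, -1.02491, 0.539)–(1.00319, -1.00319, 0.539)  len=0.0568
  (v32,v3,v33) [--+] → (1.39703, -0.0524549, 0.539)–(1.00319, -1.00319, 0.539)  len=1.0291
  (v33,v3,v4) [+-+] → (1.39703, -0.0524549, 0.539)–(1.41876, 0, 0.539)  len=0.0568

Chained into 1 loop(s):
  loop 1: 16 segments, perimeter = 8.6869
Total perimeter = 8.687


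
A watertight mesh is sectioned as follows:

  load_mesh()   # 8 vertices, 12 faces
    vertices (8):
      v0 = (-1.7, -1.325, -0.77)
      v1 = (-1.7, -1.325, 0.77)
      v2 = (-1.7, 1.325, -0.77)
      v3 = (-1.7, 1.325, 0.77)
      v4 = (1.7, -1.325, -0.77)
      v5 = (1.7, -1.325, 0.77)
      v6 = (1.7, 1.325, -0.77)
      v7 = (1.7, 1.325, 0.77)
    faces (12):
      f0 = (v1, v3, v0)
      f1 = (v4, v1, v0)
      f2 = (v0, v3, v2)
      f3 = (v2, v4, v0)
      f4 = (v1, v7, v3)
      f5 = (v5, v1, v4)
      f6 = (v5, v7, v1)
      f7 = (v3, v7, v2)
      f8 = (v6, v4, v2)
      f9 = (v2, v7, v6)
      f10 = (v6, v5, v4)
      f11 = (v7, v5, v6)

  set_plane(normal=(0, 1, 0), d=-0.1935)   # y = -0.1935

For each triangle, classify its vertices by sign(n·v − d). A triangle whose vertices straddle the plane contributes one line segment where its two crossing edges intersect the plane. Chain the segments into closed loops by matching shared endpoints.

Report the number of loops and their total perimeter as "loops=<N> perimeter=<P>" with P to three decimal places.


Straddling triangles (8 of 12):
  (v1,v3,v0) [-+-] → (-1.7, -0.1935, 0.77)–(-1.7, -0.1935, -0.112449)  len=0.8824
  (v0,v3,v2) [-++] → (-1.7, -0.1935, -0.112449)–(-1.7, -0.1935, -0.77)  len=0.6576
  (v2,v4,v0) [+--] → (0.248264, -0.1935, -0.77)–(-1.7, -0.1935, -0.77)  len=1.9483
  (v1,v7,v3) [-++] → (-0.248264, -0.1935, 0.77)–(-1.7, -0.1935, 0.77)  len=1.4517
  (v5,v7,v1) [-+-] → (1.7, -0.1935, 0.77)–(-0.248264, -0.1935, 0.77)  len=1.9483
  (v6,v4,v2) [+-+] → (1.7, -0.1935, -0.77)–(0.248264, -0.1935, -0.77)  len=1.4517
  (v6,v5,v4) [+--] → (1.7, -0.1935, 0.112449)–(1.7, -0.1935, -0.77)  len=0.8824
  (v7,v5,v6) [+-+] → (1.7, -0.1935, 0.77)–(1.7, -0.1935, 0.112449)  len=0.6576

Chained into 1 loop(s):
  loop 1: 8 segments, perimeter = 9.8800
Total perimeter = 9.880

loops=1 perimeter=9.880


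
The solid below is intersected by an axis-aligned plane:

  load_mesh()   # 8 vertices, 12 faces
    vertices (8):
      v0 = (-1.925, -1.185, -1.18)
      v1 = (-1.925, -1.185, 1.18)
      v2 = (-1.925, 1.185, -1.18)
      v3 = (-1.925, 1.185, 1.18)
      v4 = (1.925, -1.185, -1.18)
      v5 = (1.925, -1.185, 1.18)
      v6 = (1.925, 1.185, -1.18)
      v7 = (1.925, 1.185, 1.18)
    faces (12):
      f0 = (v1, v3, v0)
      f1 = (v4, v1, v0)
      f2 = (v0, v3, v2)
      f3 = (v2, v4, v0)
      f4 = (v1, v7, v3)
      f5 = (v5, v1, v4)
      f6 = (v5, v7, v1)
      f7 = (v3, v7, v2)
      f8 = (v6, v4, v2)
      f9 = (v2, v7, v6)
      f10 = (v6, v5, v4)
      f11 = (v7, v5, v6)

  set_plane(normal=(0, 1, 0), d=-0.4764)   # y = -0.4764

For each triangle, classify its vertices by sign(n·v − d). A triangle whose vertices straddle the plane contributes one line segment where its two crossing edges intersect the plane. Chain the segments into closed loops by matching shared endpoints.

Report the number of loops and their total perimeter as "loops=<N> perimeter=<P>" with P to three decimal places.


Straddling triangles (8 of 12):
  (v1,v3,v0) [-+-] → (-1.925, -0.4764, 1.18)–(-1.925, -0.4764, -0.47439)  len=1.6544
  (v0,v3,v2) [-++] → (-1.925, -0.4764, -0.47439)–(-1.925, -0.4764, -1.18)  len=0.7056
  (v2,v4,v0) [+--] → (0.773899, -0.4764, -1.18)–(-1.925, -0.4764, -1.18)  len=2.6989
  (v1,v7,v3) [-++] → (-0.773899, -0.4764, 1.18)–(-1.925, -0.4764, 1.18)  len=1.1511
  (v5,v7,v1) [-+-] → (1.925, -0.4764, 1.18)–(-0.773899, -0.4764, 1.18)  len=2.6989
  (v6,v4,v2) [+-+] → (1.925, -0.4764, -1.18)–(0.773899, -0.4764, -1.18)  len=1.1511
  (v6,v5,v4) [+--] → (1.925, -0.4764, 0.47439)–(1.925, -0.4764, -1.18)  len=1.6544
  (v7,v5,v6) [+-+] → (1.925, -0.4764, 1.18)–(1.925, -0.4764, 0.47439)  len=0.7056

Chained into 1 loop(s):
  loop 1: 8 segments, perimeter = 12.4200
Total perimeter = 12.420

loops=1 perimeter=12.420


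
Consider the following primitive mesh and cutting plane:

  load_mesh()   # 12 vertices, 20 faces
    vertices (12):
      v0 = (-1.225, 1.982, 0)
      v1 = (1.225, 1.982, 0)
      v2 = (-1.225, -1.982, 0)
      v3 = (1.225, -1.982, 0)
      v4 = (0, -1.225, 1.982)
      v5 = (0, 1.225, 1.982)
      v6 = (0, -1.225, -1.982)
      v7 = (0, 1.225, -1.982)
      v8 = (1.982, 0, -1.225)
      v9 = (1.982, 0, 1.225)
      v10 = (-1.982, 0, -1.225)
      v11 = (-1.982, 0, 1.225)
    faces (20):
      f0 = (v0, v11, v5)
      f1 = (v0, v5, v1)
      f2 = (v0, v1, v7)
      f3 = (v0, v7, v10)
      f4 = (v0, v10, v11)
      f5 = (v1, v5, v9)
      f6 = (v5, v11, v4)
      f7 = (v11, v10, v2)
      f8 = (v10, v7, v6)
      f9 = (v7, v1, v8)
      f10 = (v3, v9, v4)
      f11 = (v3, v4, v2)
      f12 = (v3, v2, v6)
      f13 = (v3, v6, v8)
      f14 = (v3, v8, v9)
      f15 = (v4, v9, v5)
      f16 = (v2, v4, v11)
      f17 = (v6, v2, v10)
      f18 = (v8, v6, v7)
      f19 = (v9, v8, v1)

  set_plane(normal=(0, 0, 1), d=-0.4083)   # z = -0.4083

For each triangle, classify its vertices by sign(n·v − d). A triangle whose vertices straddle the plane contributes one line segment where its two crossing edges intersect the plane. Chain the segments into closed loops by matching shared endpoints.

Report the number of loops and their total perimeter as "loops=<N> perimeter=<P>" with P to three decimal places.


loops=1 perimeter=12.403

Straddling triangles (10 of 20):
  (v0,v1,v7) [++-] → (0.972645, 1.82605, -0.4083)–(-0.972645, 1.82605, -0.4083)  len=1.9453
  (v0,v7,v10) [+--] → (-0.972645, 1.82605, -0.4083)–(-1.47731, 1.32139, -0.4083)  len=0.7137
  (v0,v10,v11) [+-+] → (-1.47731, 1.32139, -0.4083)–(-1.982, 0, -0.4083)  len=1.4145
  (v11,v10,v2) [+-+] → (-1.982, 0, -0.4083)–(-1.47731, -1.32139, -0.4083)  len=1.4145
  (v7,v1,v8) [-+-] → (0.972645, 1.82605, -0.4083)–(1.47731, 1.32139, -0.4083)  len=0.7137
  (v3,v2,v6) [++-] → (-0.972645, -1.82605, -0.4083)–(0.972645, -1.82605, -0.4083)  len=1.9453
  (v3,v6,v8) [+--] → (0.972645, -1.82605, -0.4083)–(1.47731, -1.32139, -0.4083)  len=0.7137
  (v3,v8,v9) [+-+] → (1.47731, -1.32139, -0.4083)–(1.982, 0, -0.4083)  len=1.4145
  (v6,v2,v10) [-+-] → (-0.972645, -1.82605, -0.4083)–(-1.47731, -1.32139, -0.4083)  len=0.7137
  (v9,v8,v1) [+-+] → (1.982, 0, -0.4083)–(1.47731, 1.32139, -0.4083)  len=1.4145

Chained into 1 loop(s):
  loop 1: 10 segments, perimeter = 12.4034
Total perimeter = 12.403


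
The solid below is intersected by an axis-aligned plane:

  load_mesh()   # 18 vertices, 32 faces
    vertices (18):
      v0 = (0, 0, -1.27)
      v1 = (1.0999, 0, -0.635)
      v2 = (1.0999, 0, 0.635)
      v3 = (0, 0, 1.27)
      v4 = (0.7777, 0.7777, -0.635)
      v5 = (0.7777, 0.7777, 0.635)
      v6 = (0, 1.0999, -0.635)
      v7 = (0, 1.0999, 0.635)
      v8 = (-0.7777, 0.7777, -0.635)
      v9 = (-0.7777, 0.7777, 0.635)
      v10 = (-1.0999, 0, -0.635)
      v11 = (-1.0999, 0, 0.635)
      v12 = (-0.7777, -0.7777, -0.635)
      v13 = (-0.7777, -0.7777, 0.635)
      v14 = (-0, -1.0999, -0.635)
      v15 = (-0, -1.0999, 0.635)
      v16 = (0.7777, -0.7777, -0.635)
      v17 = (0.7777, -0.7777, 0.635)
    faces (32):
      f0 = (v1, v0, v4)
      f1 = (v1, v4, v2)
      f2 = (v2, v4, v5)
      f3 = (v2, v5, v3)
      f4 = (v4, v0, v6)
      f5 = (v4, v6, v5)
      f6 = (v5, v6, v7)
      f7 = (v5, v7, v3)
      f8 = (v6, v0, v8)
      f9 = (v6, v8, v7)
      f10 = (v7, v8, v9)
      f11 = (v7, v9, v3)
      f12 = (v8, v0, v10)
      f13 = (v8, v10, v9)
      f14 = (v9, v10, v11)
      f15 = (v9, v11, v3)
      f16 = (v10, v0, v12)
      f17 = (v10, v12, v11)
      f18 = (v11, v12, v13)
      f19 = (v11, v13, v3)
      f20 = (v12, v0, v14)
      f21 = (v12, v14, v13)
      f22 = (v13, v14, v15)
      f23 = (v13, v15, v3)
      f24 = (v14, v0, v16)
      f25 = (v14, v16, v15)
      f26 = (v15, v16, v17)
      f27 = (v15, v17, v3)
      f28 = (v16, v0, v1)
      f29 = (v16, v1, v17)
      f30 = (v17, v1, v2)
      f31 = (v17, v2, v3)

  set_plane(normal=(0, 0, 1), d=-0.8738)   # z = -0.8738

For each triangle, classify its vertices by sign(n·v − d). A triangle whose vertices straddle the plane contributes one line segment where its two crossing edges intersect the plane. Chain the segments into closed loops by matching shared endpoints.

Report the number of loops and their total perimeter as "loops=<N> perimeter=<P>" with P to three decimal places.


loops=1 perimeter=4.202

Straddling triangles (8 of 32):
  (v1,v0,v4) [+-+] → (0.686268, 0, -0.8738)–(0.485236, 0.485236, -0.8738)  len=0.5252
  (v4,v0,v6) [+-+] → (0.485236, 0.485236, -0.8738)–(0, 0.686268, -0.8738)  len=0.5252
  (v6,v0,v8) [+-+] → (0, 0.686268, -0.8738)–(-0.485236, 0.485236, -0.8738)  len=0.5252
  (v8,v0,v10) [+-+] → (-0.485236, 0.485236, -0.8738)–(-0.686268, 0, -0.8738)  len=0.5252
  (v10,v0,v12) [+-+] → (-0.686268, 0, -0.8738)–(-0.485236, -0.485236, -0.8738)  len=0.5252
  (v12,v0,v14) [+-+] → (-0.485236, -0.485236, -0.8738)–(0, -0.686268, -0.8738)  len=0.5252
  (v14,v0,v16) [+-+] → (0, -0.686268, -0.8738)–(0.485236, -0.485236, -0.8738)  len=0.5252
  (v16,v0,v1) [+-+] → (0.485236, -0.485236, -0.8738)–(0.686268, 0, -0.8738)  len=0.5252

Chained into 1 loop(s):
  loop 1: 8 segments, perimeter = 4.2018
Total perimeter = 4.202


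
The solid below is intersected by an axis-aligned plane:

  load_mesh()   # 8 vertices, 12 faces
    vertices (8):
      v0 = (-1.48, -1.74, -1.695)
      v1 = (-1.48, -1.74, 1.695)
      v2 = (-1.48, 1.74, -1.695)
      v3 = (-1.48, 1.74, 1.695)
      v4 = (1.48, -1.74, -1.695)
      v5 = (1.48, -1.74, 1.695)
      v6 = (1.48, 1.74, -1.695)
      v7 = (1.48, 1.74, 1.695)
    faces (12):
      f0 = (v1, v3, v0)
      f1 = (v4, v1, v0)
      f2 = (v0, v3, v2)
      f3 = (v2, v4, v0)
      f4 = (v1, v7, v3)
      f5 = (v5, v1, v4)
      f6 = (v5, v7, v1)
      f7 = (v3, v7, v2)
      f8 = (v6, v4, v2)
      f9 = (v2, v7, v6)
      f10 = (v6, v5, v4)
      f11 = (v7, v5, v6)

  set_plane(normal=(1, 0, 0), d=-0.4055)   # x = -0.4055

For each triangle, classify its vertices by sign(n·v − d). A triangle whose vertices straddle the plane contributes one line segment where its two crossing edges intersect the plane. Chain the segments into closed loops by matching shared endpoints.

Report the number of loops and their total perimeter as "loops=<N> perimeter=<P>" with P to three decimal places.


loops=1 perimeter=13.740

Straddling triangles (8 of 12):
  (v4,v1,v0) [+--] → (-0.4055, -1.74, 0.464407)–(-0.4055, -1.74, -1.695)  len=2.1594
  (v2,v4,v0) [-+-] → (-0.4055, 0.476736, -1.695)–(-0.4055, -1.74, -1.695)  len=2.2167
  (v1,v7,v3) [-+-] → (-0.4055, -0.476736, 1.695)–(-0.4055, 1.74, 1.695)  len=2.2167
  (v5,v1,v4) [+-+] → (-0.4055, -1.74, 1.695)–(-0.4055, -1.74, 0.464407)  len=1.2306
  (v5,v7,v1) [++-] → (-0.4055, -0.476736, 1.695)–(-0.4055, -1.74, 1.695)  len=1.2633
  (v3,v7,v2) [-+-] → (-0.4055, 1.74, 1.695)–(-0.4055, 1.74, -0.464407)  len=2.1594
  (v6,v4,v2) [++-] → (-0.4055, 0.476736, -1.695)–(-0.4055, 1.74, -1.695)  len=1.2633
  (v2,v7,v6) [-++] → (-0.4055, 1.74, -0.464407)–(-0.4055, 1.74, -1.695)  len=1.2306

Chained into 1 loop(s):
  loop 1: 8 segments, perimeter = 13.7400
Total perimeter = 13.740


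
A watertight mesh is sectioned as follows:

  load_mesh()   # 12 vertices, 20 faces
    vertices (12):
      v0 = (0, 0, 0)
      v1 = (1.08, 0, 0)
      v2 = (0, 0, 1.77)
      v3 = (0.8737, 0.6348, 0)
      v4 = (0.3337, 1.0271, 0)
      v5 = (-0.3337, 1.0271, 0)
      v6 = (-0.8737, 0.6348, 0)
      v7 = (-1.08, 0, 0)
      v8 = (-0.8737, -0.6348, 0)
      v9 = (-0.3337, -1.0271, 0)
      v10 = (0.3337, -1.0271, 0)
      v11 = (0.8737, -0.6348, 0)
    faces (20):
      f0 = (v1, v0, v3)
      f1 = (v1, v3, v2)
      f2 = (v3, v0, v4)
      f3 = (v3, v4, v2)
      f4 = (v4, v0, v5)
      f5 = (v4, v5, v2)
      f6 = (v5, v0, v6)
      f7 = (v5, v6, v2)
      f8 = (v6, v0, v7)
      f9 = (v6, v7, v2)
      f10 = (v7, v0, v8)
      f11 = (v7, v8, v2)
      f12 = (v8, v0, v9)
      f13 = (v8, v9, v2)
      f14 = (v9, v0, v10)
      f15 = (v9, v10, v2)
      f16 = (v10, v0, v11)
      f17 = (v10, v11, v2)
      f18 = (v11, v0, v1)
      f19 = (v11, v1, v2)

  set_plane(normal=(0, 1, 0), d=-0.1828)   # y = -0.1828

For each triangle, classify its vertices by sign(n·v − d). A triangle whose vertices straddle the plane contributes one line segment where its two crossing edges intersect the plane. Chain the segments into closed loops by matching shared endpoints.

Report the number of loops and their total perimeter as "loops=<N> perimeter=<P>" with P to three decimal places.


Straddling triangles (10 of 20):
  (v7,v0,v8) [++-] → (-0.251595, -0.1828, 0)–(-1.02059, -0.1828, 0)  len=0.7690
  (v7,v8,v2) [+-+] → (-1.02059, -0.1828, 0)–(-0.251595, -0.1828, 1.2603)  len=1.4764
  (v8,v0,v9) [-+-] → (-0.251595, -0.1828, 0)–(-0.0593909, -0.1828, 0)  len=0.1922
  (v8,v9,v2) [--+] → (-0.0593909, -0.1828, 1.45498)–(-0.251595, -0.1828, 1.2603)  len=0.2736
  (v9,v0,v10) [-+-] → (-0.0593909, -0.1828, 0)–(0.0593909, -0.1828, 0)  len=0.1188
  (v9,v10,v2) [--+] → (0.0593909, -0.1828, 1.45498)–(-0.0593909, -0.1828, 1.45498)  len=0.1188
  (v10,v0,v11) [-+-] → (0.0593909, -0.1828, 0)–(0.251595, -0.1828, 0)  len=0.1922
  (v10,v11,v2) [--+] → (0.251595, -0.1828, 1.2603)–(0.0593909, -0.1828, 1.45498)  len=0.2736
  (v11,v0,v1) [-++] → (0.251595, -0.1828, 0)–(1.02059, -0.1828, 0)  len=0.7690
  (v11,v1,v2) [-++] → (1.02059, -0.1828, 0)–(0.251595, -0.1828, 1.2603)  len=1.4764

Chained into 1 loop(s):
  loop 1: 10 segments, perimeter = 5.6599
Total perimeter = 5.660

loops=1 perimeter=5.660


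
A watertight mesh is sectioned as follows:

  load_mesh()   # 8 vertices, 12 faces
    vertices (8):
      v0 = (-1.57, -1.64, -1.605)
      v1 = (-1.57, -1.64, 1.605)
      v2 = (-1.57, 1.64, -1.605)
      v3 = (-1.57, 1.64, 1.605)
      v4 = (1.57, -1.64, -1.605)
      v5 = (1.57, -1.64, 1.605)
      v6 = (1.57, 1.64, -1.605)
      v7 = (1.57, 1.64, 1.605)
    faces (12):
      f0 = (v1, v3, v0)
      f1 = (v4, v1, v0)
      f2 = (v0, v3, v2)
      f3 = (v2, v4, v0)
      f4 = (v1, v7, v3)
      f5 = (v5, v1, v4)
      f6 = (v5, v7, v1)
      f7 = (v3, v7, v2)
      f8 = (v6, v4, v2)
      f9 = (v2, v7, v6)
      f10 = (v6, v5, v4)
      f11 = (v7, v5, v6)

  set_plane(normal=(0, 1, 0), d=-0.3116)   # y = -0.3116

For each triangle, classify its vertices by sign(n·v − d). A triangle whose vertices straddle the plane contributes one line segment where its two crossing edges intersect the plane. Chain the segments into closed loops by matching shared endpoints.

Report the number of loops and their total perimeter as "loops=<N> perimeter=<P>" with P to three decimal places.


loops=1 perimeter=12.700

Straddling triangles (8 of 12):
  (v1,v3,v0) [-+-] → (-1.57, -0.3116, 1.605)–(-1.57, -0.3116, -0.30495)  len=1.9100
  (v0,v3,v2) [-++] → (-1.57, -0.3116, -0.30495)–(-1.57, -0.3116, -1.605)  len=1.3000
  (v2,v4,v0) [+--] → (0.2983, -0.3116, -1.605)–(-1.57, -0.3116, -1.605)  len=1.8683
  (v1,v7,v3) [-++] → (-0.2983, -0.3116, 1.605)–(-1.57, -0.3116, 1.605)  len=1.2717
  (v5,v7,v1) [-+-] → (1.57, -0.3116, 1.605)–(-0.2983, -0.3116, 1.605)  len=1.8683
  (v6,v4,v2) [+-+] → (1.57, -0.3116, -1.605)–(0.2983, -0.3116, -1.605)  len=1.2717
  (v6,v5,v4) [+--] → (1.57, -0.3116, 0.30495)–(1.57, -0.3116, -1.605)  len=1.9100
  (v7,v5,v6) [+-+] → (1.57, -0.3116, 1.605)–(1.57, -0.3116, 0.30495)  len=1.3000

Chained into 1 loop(s):
  loop 1: 8 segments, perimeter = 12.7000
Total perimeter = 12.700


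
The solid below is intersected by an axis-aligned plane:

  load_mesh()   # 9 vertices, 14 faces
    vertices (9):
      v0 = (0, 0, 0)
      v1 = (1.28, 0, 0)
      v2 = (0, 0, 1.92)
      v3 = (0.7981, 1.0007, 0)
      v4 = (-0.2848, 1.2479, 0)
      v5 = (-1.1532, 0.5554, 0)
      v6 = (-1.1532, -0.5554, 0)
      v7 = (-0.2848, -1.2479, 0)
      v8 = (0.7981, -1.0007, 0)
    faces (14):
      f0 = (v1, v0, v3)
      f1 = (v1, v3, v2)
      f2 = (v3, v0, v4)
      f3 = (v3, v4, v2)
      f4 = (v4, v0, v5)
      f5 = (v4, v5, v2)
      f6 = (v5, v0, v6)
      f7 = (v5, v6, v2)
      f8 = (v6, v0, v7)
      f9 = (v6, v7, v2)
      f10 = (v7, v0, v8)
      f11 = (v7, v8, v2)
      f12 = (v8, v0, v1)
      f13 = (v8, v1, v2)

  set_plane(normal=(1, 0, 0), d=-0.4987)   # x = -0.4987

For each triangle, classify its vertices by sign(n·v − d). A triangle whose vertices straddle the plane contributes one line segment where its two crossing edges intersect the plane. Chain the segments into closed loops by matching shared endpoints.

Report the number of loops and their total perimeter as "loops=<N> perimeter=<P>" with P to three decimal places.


loops=1 perimeter=5.383

Straddling triangles (6 of 14):
  (v4,v0,v5) [++-] → (-0.4987, 0.240182, 0)–(-0.4987, 1.07733, 0)  len=0.8371
  (v4,v5,v2) [+-+] → (-0.4987, 1.07733, 0)–(-0.4987, 0.240182, 1.0897)  len=1.3741
  (v5,v0,v6) [-+-] → (-0.4987, 0.240182, 0)–(-0.4987, -0.240182, 0)  len=0.4804
  (v5,v6,v2) [--+] → (-0.4987, -0.240182, 1.0897)–(-0.4987, 0.240182, 1.0897)  len=0.4804
  (v6,v0,v7) [-++] → (-0.4987, -0.240182, 0)–(-0.4987, -1.07733, 0)  len=0.8371
  (v6,v7,v2) [-++] → (-0.4987, -1.07733, 0)–(-0.4987, -0.240182, 1.0897)  len=1.3741

Chained into 1 loop(s):
  loop 1: 6 segments, perimeter = 5.3833
Total perimeter = 5.383


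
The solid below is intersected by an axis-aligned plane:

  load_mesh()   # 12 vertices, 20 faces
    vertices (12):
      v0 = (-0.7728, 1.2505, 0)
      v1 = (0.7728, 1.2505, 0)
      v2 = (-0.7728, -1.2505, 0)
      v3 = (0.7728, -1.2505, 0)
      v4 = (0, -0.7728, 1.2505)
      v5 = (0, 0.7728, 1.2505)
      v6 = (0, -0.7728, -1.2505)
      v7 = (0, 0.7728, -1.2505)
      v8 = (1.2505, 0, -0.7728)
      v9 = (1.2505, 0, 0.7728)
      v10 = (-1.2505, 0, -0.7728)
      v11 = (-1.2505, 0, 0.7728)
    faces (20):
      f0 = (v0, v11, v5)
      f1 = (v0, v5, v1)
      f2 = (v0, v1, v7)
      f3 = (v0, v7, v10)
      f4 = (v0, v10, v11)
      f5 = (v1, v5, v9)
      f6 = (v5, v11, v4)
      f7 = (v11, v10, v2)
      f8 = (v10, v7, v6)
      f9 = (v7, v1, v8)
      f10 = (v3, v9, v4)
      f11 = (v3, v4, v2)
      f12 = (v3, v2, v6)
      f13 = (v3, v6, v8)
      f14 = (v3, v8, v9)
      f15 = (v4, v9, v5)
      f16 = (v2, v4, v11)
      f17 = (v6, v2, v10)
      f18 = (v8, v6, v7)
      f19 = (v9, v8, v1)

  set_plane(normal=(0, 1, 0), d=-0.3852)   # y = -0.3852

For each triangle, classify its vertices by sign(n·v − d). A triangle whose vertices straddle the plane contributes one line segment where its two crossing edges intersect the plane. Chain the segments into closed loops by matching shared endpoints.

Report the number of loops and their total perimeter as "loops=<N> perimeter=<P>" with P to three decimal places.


loops=1 perimeter=7.518

Straddling triangles (10 of 20):
  (v5,v11,v4) [++-] → (-0.627192, -0.3852, 1.01091)–(0, -0.3852, 1.2505)  len=0.6714
  (v11,v10,v2) [++-] → (-1.10335, -0.3852, -0.534749)–(-1.10335, -0.3852, 0.534749)  len=1.0695
  (v10,v7,v6) [++-] → (0, -0.3852, -1.2505)–(-0.627192, -0.3852, -1.01091)  len=0.6714
  (v3,v9,v4) [-+-] → (1.10335, -0.3852, 0.534749)–(0.627192, -0.3852, 1.01091)  len=0.6734
  (v3,v6,v8) [--+] → (0.627192, -0.3852, -1.01091)–(1.10335, -0.3852, -0.534749)  len=0.6734
  (v3,v8,v9) [-++] → (1.10335, -0.3852, -0.534749)–(1.10335, -0.3852, 0.534749)  len=1.0695
  (v4,v9,v5) [-++] → (0.627192, -0.3852, 1.01091)–(0, -0.3852, 1.2505)  len=0.6714
  (v2,v4,v11) [--+] → (-0.627192, -0.3852, 1.01091)–(-1.10335, -0.3852, 0.534749)  len=0.6734
  (v6,v2,v10) [--+] → (-1.10335, -0.3852, -0.534749)–(-0.627192, -0.3852, -1.01091)  len=0.6734
  (v8,v6,v7) [+-+] → (0.627192, -0.3852, -1.01091)–(0, -0.3852, -1.2505)  len=0.6714

Chained into 1 loop(s):
  loop 1: 10 segments, perimeter = 7.5181
Total perimeter = 7.518


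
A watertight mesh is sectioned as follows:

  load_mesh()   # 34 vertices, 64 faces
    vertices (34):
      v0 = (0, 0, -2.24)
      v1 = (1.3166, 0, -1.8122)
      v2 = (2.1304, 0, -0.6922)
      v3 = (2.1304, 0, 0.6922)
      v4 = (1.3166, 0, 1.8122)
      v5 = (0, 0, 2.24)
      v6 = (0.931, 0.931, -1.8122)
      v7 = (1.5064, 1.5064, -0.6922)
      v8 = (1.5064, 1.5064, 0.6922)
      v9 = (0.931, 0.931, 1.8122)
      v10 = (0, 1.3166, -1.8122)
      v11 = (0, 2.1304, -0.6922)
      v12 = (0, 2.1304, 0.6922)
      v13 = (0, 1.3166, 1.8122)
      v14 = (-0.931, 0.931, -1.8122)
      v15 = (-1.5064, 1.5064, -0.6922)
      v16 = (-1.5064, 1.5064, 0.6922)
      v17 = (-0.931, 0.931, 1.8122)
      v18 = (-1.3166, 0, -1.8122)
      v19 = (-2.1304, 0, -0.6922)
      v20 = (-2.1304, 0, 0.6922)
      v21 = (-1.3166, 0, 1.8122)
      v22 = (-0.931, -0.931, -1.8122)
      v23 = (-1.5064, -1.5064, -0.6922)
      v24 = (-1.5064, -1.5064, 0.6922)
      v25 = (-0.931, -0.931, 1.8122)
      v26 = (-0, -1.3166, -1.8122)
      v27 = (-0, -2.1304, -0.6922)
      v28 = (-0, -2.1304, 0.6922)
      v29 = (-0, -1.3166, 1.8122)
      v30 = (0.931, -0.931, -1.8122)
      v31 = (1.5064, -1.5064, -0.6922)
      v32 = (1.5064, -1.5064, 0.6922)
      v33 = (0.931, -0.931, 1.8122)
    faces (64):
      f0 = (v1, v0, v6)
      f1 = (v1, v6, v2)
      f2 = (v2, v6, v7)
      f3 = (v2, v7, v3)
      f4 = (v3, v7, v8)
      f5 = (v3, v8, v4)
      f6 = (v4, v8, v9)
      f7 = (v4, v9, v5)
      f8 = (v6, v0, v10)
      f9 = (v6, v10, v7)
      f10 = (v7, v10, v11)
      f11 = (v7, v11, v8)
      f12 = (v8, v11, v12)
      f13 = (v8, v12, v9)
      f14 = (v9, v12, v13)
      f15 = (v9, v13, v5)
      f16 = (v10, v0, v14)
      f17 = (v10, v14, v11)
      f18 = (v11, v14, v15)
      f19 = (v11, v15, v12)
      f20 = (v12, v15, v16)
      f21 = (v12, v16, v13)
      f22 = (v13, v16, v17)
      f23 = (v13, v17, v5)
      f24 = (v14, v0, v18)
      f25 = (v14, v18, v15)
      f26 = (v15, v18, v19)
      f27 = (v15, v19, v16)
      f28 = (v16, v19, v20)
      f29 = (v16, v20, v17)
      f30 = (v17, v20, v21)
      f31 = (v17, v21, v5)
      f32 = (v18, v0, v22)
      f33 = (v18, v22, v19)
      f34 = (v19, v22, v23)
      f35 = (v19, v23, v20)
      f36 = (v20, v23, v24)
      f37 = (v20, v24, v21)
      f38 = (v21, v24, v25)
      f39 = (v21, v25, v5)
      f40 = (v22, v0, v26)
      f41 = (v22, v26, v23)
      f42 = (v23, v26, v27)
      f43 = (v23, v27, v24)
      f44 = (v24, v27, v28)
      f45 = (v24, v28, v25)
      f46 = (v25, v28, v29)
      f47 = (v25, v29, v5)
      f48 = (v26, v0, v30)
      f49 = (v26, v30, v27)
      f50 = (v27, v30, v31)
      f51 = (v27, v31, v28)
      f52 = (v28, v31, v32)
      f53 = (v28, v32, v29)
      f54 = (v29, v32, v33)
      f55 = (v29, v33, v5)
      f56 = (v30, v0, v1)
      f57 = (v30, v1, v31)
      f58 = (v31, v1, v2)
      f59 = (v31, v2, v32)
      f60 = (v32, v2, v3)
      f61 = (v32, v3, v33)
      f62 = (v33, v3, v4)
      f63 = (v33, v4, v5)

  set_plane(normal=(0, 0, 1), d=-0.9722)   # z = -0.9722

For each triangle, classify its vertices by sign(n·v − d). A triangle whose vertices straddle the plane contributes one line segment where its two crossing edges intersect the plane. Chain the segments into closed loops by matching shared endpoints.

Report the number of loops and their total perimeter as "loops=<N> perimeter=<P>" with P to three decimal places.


Straddling triangles (16 of 64):
  (v1,v6,v2) [--+] → (1.83055, 0.23275, -0.9722)–(1.92695, 0, -0.9722)  len=0.2519
  (v2,v6,v7) [+-+] → (1.83055, 0.23275, -0.9722)–(1.36255, 1.36255, -0.9722)  len=1.2229
  (v6,v10,v7) [--+] → (1.1298, 1.45895, -0.9722)–(1.36255, 1.36255, -0.9722)  len=0.2519
  (v7,v10,v11) [+-+] → (1.1298, 1.45895, -0.9722)–(0, 1.92695, -0.9722)  len=1.2229
  (v10,v14,v11) [--+] → (-0.23275, 1.83055, -0.9722)–(0, 1.92695, -0.9722)  len=0.2519
  (v11,v14,v15) [+-+] → (-0.23275, 1.83055, -0.9722)–(-1.36255, 1.36255, -0.9722)  len=1.2229
  (v14,v18,v15) [--+] → (-1.45895, 1.1298, -0.9722)–(-1.36255, 1.36255, -0.9722)  len=0.2519
  (v15,v18,v19) [+-+] → (-1.45895, 1.1298, -0.9722)–(-1.92695, 0, -0.9722)  len=1.2229
  (v18,v22,v19) [--+] → (-1.83055, -0.23275, -0.9722)–(-1.92695, 0, -0.9722)  len=0.2519
  (v19,v22,v23) [+-+] → (-1.83055, -0.23275, -0.9722)–(-1.36255, -1.36255, -0.9722)  len=1.2229
  (v22,v26,v23) [--+] → (-1.1298, -1.45895, -0.9722)–(-1.36255, -1.36255, -0.9722)  len=0.2519
  (v23,v26,v27) [+-+] → (-1.1298, -1.45895, -0.9722)–(0, -1.92695, -0.9722)  len=1.2229
  (v26,v30,v27) [--+] → (0.23275, -1.83055, -0.9722)–(0, -1.92695, -0.9722)  len=0.2519
  (v27,v30,v31) [+-+] → (0.23275, -1.83055, -0.9722)–(1.36255, -1.36255, -0.9722)  len=1.2229
  (v30,v1,v31) [--+] → (1.45895, -1.1298, -0.9722)–(1.36255, -1.36255, -0.9722)  len=0.2519
  (v31,v1,v2) [+-+] → (1.45895, -1.1298, -0.9722)–(1.92695, 0, -0.9722)  len=1.2229

Chained into 1 loop(s):
  loop 1: 16 segments, perimeter = 11.7985
Total perimeter = 11.799

loops=1 perimeter=11.799


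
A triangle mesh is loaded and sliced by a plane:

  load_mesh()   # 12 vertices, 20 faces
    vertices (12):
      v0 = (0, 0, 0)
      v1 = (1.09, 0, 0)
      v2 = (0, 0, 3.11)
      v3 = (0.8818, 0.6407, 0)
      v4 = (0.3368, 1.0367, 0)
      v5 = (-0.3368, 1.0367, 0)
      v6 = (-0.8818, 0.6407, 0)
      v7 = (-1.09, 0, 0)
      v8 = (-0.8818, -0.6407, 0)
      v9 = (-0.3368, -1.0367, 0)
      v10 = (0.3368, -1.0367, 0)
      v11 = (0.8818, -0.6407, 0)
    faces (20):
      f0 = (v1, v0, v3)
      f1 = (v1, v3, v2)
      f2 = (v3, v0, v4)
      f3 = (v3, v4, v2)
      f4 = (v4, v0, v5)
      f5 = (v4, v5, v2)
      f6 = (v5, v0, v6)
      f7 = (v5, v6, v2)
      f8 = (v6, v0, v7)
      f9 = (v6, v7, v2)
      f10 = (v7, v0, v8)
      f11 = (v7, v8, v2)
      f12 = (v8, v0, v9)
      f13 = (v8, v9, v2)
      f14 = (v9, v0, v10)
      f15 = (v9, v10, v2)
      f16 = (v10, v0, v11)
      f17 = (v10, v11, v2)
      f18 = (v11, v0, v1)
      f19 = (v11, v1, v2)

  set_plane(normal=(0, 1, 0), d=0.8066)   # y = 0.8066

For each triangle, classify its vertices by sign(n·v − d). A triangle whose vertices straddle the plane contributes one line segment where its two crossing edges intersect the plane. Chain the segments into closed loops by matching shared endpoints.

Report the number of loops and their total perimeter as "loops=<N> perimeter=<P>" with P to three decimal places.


loops=1 perimeter=3.418

Straddling triangles (6 of 20):
  (v3,v0,v4) [--+] → (0.262046, 0.8066, 0)–(0.653478, 0.8066, 0)  len=0.3914
  (v3,v4,v2) [-+-] → (0.653478, 0.8066, 0)–(0.262046, 0.8066, 0.690278)  len=0.7935
  (v4,v0,v5) [+-+] → (0.262046, 0.8066, 0)–(-0.262046, 0.8066, 0)  len=0.5241
  (v4,v5,v2) [++-] → (-0.262046, 0.8066, 0.690278)–(0.262046, 0.8066, 0.690278)  len=0.5241
  (v5,v0,v6) [+--] → (-0.262046, 0.8066, 0)–(-0.653478, 0.8066, 0)  len=0.3914
  (v5,v6,v2) [+--] → (-0.653478, 0.8066, 0)–(-0.262046, 0.8066, 0.690278)  len=0.7935

Chained into 1 loop(s):
  loop 1: 6 segments, perimeter = 3.4181
Total perimeter = 3.418


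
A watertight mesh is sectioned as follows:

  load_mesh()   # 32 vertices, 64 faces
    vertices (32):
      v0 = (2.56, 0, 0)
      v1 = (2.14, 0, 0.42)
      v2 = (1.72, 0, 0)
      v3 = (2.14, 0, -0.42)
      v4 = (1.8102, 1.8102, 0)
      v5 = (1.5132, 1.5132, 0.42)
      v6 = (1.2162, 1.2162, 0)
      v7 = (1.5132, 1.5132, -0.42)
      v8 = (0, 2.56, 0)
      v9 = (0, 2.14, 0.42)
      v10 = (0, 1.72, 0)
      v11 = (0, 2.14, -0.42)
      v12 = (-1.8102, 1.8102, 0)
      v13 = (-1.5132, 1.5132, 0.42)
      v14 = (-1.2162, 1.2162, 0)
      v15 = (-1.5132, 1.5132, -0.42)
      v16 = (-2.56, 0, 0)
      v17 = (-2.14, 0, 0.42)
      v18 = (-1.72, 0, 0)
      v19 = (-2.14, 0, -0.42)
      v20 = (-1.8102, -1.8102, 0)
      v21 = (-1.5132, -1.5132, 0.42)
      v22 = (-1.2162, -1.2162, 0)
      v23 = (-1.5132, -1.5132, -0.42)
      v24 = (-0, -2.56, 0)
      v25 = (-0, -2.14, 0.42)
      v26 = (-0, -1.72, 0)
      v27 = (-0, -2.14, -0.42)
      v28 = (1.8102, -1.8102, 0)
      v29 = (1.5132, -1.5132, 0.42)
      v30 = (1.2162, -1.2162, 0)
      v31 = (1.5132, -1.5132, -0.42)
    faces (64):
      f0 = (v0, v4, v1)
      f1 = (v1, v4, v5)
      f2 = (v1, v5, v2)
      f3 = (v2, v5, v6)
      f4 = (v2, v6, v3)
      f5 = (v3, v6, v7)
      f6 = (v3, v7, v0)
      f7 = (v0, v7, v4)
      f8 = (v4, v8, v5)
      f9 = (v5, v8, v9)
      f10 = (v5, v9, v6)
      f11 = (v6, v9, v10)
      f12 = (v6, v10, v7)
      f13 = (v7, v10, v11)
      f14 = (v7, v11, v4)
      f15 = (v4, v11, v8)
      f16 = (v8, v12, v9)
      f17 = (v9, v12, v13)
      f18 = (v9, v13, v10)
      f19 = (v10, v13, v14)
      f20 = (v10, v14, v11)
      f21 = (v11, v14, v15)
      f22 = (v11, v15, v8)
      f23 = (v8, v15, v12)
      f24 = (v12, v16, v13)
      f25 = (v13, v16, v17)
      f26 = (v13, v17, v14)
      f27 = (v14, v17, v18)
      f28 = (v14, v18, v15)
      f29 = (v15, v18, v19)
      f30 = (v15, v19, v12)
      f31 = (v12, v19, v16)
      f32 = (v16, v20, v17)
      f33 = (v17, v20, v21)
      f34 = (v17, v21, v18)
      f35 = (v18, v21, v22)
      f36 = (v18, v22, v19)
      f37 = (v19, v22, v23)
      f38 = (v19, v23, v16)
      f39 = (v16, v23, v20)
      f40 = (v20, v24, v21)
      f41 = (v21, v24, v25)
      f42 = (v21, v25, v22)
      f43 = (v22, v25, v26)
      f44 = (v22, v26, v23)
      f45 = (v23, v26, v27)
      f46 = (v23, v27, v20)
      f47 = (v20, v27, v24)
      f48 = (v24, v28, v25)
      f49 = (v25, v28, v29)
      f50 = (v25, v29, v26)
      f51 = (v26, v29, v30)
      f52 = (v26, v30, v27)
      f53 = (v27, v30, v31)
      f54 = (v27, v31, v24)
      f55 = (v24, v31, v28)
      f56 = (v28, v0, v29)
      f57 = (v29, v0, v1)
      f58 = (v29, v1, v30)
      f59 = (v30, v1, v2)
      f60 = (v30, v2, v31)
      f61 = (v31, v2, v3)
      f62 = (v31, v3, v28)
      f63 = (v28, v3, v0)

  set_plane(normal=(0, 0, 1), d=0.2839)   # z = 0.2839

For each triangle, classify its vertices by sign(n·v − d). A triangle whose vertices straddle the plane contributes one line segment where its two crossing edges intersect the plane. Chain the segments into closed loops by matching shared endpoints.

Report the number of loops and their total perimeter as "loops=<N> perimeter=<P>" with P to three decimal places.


Straddling triangles (32 of 64):
  (v0,v4,v1) [--+] → (2.03313, 0.586591, 0.2839)–(2.2761, 0, 0.2839)  len=0.6349
  (v1,v4,v5) [+-+] → (2.03313, 0.586591, 0.2839)–(1.60944, 1.60944, 0.2839)  len=1.1071
  (v1,v5,v2) [++-] → (1.58021, 1.02285, 0.2839)–(2.0039, 0, 0.2839)  len=1.1071
  (v2,v5,v6) [-+-] → (1.58021, 1.02285, 0.2839)–(1.41696, 1.41696, 0.2839)  len=0.4266
  (v4,v8,v5) [--+] → (1.02285, 1.85241, 0.2839)–(1.60944, 1.60944, 0.2839)  len=0.6349
  (v5,v8,v9) [+-+] → (1.02285, 1.85241, 0.2839)–(0, 2.2761, 0.2839)  len=1.1071
  (v5,v9,v6) [++-] → (0.394107, 1.84064, 0.2839)–(1.41696, 1.41696, 0.2839)  len=1.1071
  (v6,v9,v10) [-+-] → (0.394107, 1.84064, 0.2839)–(0, 2.0039, 0.2839)  len=0.4266
  (v8,v12,v9) [--+] → (-0.586591, 2.03313, 0.2839)–(0, 2.2761, 0.2839)  len=0.6349
  (v9,v12,v13) [+-+] → (-0.586591, 2.03313, 0.2839)–(-1.60944, 1.60944, 0.2839)  len=1.1071
  (v9,v13,v10) [++-] → (-1.02285, 1.58021, 0.2839)–(0, 2.0039, 0.2839)  len=1.1071
  (v10,v13,v14) [-+-] → (-1.02285, 1.58021, 0.2839)–(-1.41696, 1.41696, 0.2839)  len=0.4266
  (v12,v16,v13) [--+] → (-1.85241, 1.02285, 0.2839)–(-1.60944, 1.60944, 0.2839)  len=0.6349
  (v13,v16,v17) [+-+] → (-1.85241, 1.02285, 0.2839)–(-2.2761, 0, 0.2839)  len=1.1071
  (v13,v17,v14) [++-] → (-1.84064, 0.394107, 0.2839)–(-1.41696, 1.41696, 0.2839)  len=1.1071
  (v14,v17,v18) [-+-] → (-1.84064, 0.394107, 0.2839)–(-2.0039, 0, 0.2839)  len=0.4266
  (v16,v20,v17) [--+] → (-2.03313, -0.586591, 0.2839)–(-2.2761, 0, 0.2839)  len=0.6349
  (v17,v20,v21) [+-+] → (-2.03313, -0.586591, 0.2839)–(-1.60944, -1.60944, 0.2839)  len=1.1071
  (v17,v21,v18) [++-] → (-1.58021, -1.02285, 0.2839)–(-2.0039, 0, 0.2839)  len=1.1071
  (v18,v21,v22) [-+-] → (-1.58021, -1.02285, 0.2839)–(-1.41696, -1.41696, 0.2839)  len=0.4266
  (v20,v24,v21) [--+] → (-1.02285, -1.85241, 0.2839)–(-1.60944, -1.60944, 0.2839)  len=0.6349
  (v21,v24,v25) [+-+] → (-1.02285, -1.85241, 0.2839)–(0, -2.2761, 0.2839)  len=1.1071
  (v21,v25,v22) [++-] → (-0.394107, -1.84064, 0.2839)–(-1.41696, -1.41696, 0.2839)  len=1.1071
  (v22,v25,v26) [-+-] → (-0.394107, -1.84064, 0.2839)–(0, -2.0039, 0.2839)  len=0.4266
  (v24,v28,v25) [--+] → (0.586591, -2.03313, 0.2839)–(0, -2.2761, 0.2839)  len=0.6349
  (v25,v28,v29) [+-+] → (0.586591, -2.03313, 0.2839)–(1.60944, -1.60944, 0.2839)  len=1.1071
  (v25,v29,v26) [++-] → (1.02285, -1.58021, 0.2839)–(0, -2.0039, 0.2839)  len=1.1071
  (v26,v29,v30) [-+-] → (1.02285, -1.58021, 0.2839)–(1.41696, -1.41696, 0.2839)  len=0.4266
  (v28,v0,v29) [--+] → (1.85241, -1.02285, 0.2839)–(1.60944, -1.60944, 0.2839)  len=0.6349
  (v29,v0,v1) [+-+] → (1.85241, -1.02285, 0.2839)–(2.2761, 0, 0.2839)  len=1.1071
  (v29,v1,v30) [++-] → (1.84064, -0.394107, 0.2839)–(1.41696, -1.41696, 0.2839)  len=1.1071
  (v30,v1,v2) [-+-] → (1.84064, -0.394107, 0.2839)–(2.0039, 0, 0.2839)  len=0.4266

Chained into 2 loop(s):
  loop 1: 16 segments, perimeter = 13.9364
  loop 2: 16 segments, perimeter = 12.2697
Total perimeter = 26.206

loops=2 perimeter=26.206
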